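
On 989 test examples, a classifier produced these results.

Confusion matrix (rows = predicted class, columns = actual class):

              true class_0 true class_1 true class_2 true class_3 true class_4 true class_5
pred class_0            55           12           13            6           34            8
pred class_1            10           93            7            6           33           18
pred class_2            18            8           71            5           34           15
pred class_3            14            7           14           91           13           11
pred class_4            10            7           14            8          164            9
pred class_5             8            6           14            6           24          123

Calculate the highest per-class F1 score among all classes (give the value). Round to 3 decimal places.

Per-class F1 score (2·TP/(2·TP+FP+FN)):
  class_0: TP=55, FP=12+13+6+34+8=73, FN=10+18+14+10+8=60 → 110/243 = 0.4527
  class_1: TP=93, FP=10+7+6+33+18=74, FN=12+8+7+7+6=40 → 186/300 = 0.6200
  class_2: TP=71, FP=18+8+5+34+15=80, FN=13+7+14+14+14=62 → 142/284 = 0.5000
  class_3: TP=91, FP=14+7+14+13+11=59, FN=6+6+5+8+6=31 → 182/272 = 0.6691
  class_4: TP=164, FP=10+7+14+8+9=48, FN=34+33+34+13+24=138 → 328/514 = 0.6381
  class_5: TP=123, FP=8+6+14+6+24=58, FN=8+18+15+11+9=61 → 246/365 = 0.6740
Highest is class 'class_5' with F1 score = 0.674.

0.674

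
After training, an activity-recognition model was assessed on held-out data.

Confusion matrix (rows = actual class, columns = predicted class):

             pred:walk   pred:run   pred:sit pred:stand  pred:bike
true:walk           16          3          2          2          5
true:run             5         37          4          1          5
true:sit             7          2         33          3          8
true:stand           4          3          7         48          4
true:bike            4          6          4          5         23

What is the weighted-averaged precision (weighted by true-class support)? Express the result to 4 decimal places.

0.6652

Per-class precision (TP/(TP+FP)):
  walk: TP=16, FP=5+7+4+4=20 → 16/36 = 0.44444
  run: TP=37, FP=3+2+3+6=14 → 37/51 = 0.72549
  sit: TP=33, FP=2+4+7+4=17 → 33/50 = 0.66000
  stand: TP=48, FP=2+1+3+5=11 → 48/59 = 0.81356
  bike: TP=23, FP=5+5+8+4=22 → 23/45 = 0.51111
Weighted-precision = Σ (supportᵢ/N)·precisionᵢ with N=241: (28/241)·0.44444 + (52/241)·0.72549 + (53/241)·0.66000 + (66/241)·0.81356 + (42/241)·0.51111 = 0.6652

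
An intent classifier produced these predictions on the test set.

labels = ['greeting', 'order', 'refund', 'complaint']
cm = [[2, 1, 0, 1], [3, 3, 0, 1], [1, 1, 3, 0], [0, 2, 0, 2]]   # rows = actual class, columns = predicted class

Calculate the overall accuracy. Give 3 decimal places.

0.500

Accuracy = trace / total = (2+3+3+2=10) / 20 = 10/20 = 0.500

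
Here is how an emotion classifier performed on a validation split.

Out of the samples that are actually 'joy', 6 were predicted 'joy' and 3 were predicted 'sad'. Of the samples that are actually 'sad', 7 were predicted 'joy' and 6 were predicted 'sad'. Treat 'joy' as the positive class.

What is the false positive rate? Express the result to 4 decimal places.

0.5385

FPR = FP/(FP+TN) = 7/(7+6) = 0.5385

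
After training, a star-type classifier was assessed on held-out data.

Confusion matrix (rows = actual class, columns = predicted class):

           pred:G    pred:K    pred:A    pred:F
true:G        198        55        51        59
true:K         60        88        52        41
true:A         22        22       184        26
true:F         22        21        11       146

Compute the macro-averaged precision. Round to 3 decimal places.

Per-class precision (TP/(TP+FP)):
  G: TP=198, FP=60+22+22=104 → 198/302 = 0.6556
  K: TP=88, FP=55+22+21=98 → 88/186 = 0.4731
  A: TP=184, FP=51+52+11=114 → 184/298 = 0.6174
  F: TP=146, FP=59+41+26=126 → 146/272 = 0.5368
Macro-precision = mean = (0.6556 + 0.4731 + 0.6174 + 0.5368) / 4 = 0.571

0.571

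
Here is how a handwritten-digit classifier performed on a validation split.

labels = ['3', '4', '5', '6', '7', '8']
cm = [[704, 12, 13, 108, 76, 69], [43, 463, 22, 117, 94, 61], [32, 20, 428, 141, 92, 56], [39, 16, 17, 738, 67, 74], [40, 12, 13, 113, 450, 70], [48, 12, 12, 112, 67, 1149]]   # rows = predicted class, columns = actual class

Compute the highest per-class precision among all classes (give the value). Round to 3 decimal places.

Per-class precision (TP/(TP+FP)):
  3: TP=704, FP=12+13+108+76+69=278 → 704/982 = 0.7169
  4: TP=463, FP=43+22+117+94+61=337 → 463/800 = 0.5788
  5: TP=428, FP=32+20+141+92+56=341 → 428/769 = 0.5566
  6: TP=738, FP=39+16+17+67+74=213 → 738/951 = 0.7760
  7: TP=450, FP=40+12+13+113+70=248 → 450/698 = 0.6447
  8: TP=1149, FP=48+12+12+112+67=251 → 1149/1400 = 0.8207
Highest is class '8' with precision = 0.821.

0.821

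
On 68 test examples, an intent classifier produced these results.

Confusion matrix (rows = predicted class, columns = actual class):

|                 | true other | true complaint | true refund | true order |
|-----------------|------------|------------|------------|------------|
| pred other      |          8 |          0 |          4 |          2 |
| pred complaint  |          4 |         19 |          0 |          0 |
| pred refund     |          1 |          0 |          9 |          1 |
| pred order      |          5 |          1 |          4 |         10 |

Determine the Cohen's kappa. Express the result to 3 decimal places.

Observed agreement pₒ = trace/N = 46/68 = 0.6765
Expected agreement pₑ = Σ (rowᵢ·colᵢ)/N² = (18·14 + 20·23 + 17·11 + 13·20)/68² = 0.2506
κ = (pₒ − pₑ)/(1 − pₑ) = (0.6765 − 0.2506)/(1 − 0.2506) = 0.568

0.568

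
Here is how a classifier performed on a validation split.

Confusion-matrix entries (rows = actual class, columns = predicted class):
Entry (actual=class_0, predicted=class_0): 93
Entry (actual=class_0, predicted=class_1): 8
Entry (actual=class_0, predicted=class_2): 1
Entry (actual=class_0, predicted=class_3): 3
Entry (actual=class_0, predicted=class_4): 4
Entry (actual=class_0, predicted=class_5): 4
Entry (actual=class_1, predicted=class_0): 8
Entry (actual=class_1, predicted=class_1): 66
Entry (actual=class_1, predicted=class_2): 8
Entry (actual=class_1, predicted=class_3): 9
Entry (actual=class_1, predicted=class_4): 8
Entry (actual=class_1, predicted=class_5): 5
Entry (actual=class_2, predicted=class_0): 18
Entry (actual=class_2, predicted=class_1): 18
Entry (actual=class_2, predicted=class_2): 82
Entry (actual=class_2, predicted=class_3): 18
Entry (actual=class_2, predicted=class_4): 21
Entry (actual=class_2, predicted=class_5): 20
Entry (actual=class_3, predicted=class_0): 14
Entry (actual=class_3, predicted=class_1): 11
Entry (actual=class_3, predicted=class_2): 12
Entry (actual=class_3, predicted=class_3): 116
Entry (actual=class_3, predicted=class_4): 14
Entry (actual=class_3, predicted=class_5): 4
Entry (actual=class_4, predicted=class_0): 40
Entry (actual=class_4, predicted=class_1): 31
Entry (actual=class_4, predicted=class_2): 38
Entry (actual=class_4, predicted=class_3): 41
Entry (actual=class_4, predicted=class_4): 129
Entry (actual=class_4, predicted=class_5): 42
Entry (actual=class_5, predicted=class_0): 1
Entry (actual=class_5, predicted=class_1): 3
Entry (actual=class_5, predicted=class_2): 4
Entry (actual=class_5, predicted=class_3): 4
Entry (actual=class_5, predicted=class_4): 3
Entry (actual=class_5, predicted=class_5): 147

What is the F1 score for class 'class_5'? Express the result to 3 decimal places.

One-vs-rest for 'class_5': TP = diagonal; FP = other classes predicted 'class_5'; FN = 'class_5' predicted as other.
F1 score = 2·TP/(2·TP+FP+FN).
class_5: TP=147, FP=4+5+20+4+42=75, FN=1+3+4+4+3=15 → 294/384 = 0.7656

0.766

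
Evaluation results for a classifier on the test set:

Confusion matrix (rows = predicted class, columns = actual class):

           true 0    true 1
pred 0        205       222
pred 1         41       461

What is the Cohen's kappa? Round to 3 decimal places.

Observed agreement pₒ = trace/N = 666/929 = 0.7169
Expected agreement pₑ = Σ (rowᵢ·colᵢ)/N² = (246·427 + 683·502)/929² = 0.5190
κ = (pₒ − pₑ)/(1 − pₑ) = (0.7169 − 0.5190)/(1 − 0.5190) = 0.411

0.411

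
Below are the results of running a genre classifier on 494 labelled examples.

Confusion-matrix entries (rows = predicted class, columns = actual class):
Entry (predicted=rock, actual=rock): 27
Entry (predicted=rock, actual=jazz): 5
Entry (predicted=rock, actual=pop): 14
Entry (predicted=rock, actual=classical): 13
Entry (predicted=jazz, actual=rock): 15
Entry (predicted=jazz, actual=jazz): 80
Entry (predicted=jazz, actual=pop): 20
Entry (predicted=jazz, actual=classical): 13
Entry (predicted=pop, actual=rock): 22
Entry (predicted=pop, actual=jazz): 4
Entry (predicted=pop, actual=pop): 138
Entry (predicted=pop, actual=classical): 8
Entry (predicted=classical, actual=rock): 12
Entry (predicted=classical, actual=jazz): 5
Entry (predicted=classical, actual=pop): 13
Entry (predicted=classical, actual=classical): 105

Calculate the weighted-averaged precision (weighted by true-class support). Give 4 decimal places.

Per-class precision (TP/(TP+FP)):
  rock: TP=27, FP=5+14+13=32 → 27/59 = 0.45763
  jazz: TP=80, FP=15+20+13=48 → 80/128 = 0.62500
  pop: TP=138, FP=22+4+8=34 → 138/172 = 0.80233
  classical: TP=105, FP=12+5+13=30 → 105/135 = 0.77778
Weighted-precision = Σ (supportᵢ/N)·precisionᵢ with N=494: (76/494)·0.45763 + (94/494)·0.62500 + (185/494)·0.80233 + (139/494)·0.77778 = 0.7086

0.7086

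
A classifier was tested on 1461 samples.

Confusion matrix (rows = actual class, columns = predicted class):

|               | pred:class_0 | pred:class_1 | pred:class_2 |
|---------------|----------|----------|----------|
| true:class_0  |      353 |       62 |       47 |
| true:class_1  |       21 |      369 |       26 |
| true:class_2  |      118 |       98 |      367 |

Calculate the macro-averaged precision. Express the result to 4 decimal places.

0.7497

Per-class precision (TP/(TP+FP)):
  class_0: TP=353, FP=21+118=139 → 353/492 = 0.71748
  class_1: TP=369, FP=62+98=160 → 369/529 = 0.69754
  class_2: TP=367, FP=47+26=73 → 367/440 = 0.83409
Macro-precision = mean = (0.71748 + 0.69754 + 0.83409) / 3 = 0.7497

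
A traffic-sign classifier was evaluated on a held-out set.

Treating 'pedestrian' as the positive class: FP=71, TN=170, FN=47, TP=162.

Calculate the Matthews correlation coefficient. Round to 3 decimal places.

0.480

MCC = (TP·TN − FP·FN) / √((TP+FP)(TP+FN)(TN+FP)(TN+FN))
Numerator = 162·170 − 71·47 = 24203
Denominator = √(233·209·241·217) = √2546707009 = 50464.9087
MCC = 24203 / 50464.9087 = 0.480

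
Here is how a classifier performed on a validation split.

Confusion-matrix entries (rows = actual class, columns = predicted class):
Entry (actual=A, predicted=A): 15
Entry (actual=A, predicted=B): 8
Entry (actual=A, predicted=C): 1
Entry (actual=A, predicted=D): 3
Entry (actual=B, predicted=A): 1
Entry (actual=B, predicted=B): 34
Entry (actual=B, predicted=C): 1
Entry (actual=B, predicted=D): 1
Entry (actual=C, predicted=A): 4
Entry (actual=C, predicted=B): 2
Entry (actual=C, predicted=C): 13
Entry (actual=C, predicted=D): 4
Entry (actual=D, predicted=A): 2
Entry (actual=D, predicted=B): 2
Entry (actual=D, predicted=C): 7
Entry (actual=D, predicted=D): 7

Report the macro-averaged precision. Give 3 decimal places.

0.620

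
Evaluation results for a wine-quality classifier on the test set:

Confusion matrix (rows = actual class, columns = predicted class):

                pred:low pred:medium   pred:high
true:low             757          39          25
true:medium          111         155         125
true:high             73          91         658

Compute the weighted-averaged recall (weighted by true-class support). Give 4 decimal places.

Per-class recall (TP/(TP+FN)):
  low: TP=757, FN=39+25=64 → 757/821 = 0.92205
  medium: TP=155, FN=111+125=236 → 155/391 = 0.39642
  high: TP=658, FN=73+91=164 → 658/822 = 0.80049
Weighted-recall = Σ (supportᵢ/N)·recallᵢ with N=2034: (821/2034)·0.92205 + (391/2034)·0.39642 + (822/2034)·0.80049 = 0.7719

0.7719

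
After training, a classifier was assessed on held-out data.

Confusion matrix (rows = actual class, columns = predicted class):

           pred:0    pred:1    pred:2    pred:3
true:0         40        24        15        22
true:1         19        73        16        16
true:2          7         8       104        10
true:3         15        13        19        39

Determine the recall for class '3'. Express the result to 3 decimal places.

recall = TP/(TP+FN).
3: TP=39, FN=15+13+19=47 → 39/86 = 0.4535

0.453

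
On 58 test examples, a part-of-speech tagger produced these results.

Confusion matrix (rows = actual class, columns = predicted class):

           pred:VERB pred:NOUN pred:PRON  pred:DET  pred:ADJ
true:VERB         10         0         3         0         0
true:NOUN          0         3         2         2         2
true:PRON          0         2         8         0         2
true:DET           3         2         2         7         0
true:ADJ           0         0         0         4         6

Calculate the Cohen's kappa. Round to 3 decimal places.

Observed agreement pₒ = trace/N = 34/58 = 0.5862
Expected agreement pₑ = Σ (rowᵢ·colᵢ)/N² = (13·13 + 9·7 + 12·15 + 14·13 + 10·10)/58² = 0.2063
κ = (pₒ − pₑ)/(1 − pₑ) = (0.5862 − 0.2063)/(1 − 0.2063) = 0.479

0.479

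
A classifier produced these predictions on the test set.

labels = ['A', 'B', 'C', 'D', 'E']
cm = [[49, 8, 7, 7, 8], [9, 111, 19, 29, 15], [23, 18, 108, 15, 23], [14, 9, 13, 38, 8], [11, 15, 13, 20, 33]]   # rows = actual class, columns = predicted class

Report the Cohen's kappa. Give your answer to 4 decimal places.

0.4169

Observed agreement pₒ = trace/N = 339/623 = 0.54414
Expected agreement pₑ = Σ (rowᵢ·colᵢ)/N² = (79·106 + 183·161 + 187·160 + 82·109 + 92·87)/623² = 0.21822
κ = (pₒ − pₑ)/(1 − pₑ) = (0.54414 − 0.21822)/(1 − 0.21822) = 0.4169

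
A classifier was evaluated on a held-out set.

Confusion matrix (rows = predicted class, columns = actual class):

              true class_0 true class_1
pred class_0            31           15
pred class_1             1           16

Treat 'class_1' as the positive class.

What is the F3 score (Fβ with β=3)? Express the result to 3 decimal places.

0.541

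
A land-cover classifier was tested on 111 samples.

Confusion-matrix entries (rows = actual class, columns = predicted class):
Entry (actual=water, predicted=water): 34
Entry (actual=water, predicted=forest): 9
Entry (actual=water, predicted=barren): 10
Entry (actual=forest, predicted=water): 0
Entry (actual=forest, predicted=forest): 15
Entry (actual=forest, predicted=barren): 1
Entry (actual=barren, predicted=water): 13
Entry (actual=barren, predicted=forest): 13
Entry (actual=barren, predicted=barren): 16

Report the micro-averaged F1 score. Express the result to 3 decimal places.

0.586

Micro-averaging pools counts across classes: ΣTP=65, ΣFP=46, ΣFN=46.
Micro-F1 score = 2·TP/(2·TP+FP+FN) on pooled counts = 0.586 (equals overall accuracy in single-label multiclass).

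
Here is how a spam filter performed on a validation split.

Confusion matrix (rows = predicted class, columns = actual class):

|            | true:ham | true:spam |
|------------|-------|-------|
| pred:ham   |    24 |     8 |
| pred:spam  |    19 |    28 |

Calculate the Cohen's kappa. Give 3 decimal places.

0.328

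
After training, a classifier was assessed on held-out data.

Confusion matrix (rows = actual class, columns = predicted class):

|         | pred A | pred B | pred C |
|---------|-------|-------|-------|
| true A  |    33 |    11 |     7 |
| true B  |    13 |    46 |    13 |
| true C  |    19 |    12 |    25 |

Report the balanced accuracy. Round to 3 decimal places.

0.577

Balanced accuracy = mean of per-class recall.
  A: recall = 33/51 = 0.6471
  B: recall = 46/72 = 0.6389
  C: recall = 25/56 = 0.4464
Mean = (0.6471 + 0.6389 + 0.4464) / 3 = 0.577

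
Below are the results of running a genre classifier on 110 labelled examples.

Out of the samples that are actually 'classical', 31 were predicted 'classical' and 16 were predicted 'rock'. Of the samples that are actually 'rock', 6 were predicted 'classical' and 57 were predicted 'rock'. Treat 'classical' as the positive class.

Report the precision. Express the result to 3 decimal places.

Precision = TP/(TP+FP) = 31/(31+6) = 31/37 = 0.838

0.838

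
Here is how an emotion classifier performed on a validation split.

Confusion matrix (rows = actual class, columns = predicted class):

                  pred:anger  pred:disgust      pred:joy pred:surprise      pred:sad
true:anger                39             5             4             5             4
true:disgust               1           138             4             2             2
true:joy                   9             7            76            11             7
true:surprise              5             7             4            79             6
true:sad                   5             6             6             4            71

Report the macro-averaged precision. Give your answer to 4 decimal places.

0.7774

Per-class precision (TP/(TP+FP)):
  anger: TP=39, FP=1+9+5+5=20 → 39/59 = 0.66102
  disgust: TP=138, FP=5+7+7+6=25 → 138/163 = 0.84663
  joy: TP=76, FP=4+4+4+6=18 → 76/94 = 0.80851
  surprise: TP=79, FP=5+2+11+4=22 → 79/101 = 0.78218
  sad: TP=71, FP=4+2+7+6=19 → 71/90 = 0.78889
Macro-precision = mean = (0.66102 + 0.84663 + 0.80851 + 0.78218 + 0.78889) / 5 = 0.7774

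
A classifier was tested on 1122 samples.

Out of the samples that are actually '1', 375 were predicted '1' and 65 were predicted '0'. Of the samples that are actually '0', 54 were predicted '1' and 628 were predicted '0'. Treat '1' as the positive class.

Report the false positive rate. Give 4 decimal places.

0.0792

FPR = FP/(FP+TN) = 54/(54+628) = 0.0792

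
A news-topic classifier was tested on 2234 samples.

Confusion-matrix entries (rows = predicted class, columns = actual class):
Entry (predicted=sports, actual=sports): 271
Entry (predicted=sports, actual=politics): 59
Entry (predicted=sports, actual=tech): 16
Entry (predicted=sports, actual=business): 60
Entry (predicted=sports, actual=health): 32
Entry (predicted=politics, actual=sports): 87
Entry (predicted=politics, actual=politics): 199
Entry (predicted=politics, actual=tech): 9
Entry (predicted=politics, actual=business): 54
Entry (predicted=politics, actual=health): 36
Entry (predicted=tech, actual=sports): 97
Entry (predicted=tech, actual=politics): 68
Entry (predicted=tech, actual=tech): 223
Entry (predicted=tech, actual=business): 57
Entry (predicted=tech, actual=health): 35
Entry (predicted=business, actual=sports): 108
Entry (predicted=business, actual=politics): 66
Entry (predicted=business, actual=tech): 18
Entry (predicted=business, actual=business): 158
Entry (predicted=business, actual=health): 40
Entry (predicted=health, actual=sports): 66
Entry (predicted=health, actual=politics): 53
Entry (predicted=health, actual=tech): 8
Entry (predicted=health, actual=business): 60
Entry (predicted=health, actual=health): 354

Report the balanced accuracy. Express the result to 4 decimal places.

0.5621

Balanced accuracy = mean of per-class recall.
  sports: recall = 271/629 = 0.43084
  politics: recall = 199/445 = 0.44719
  tech: recall = 223/274 = 0.81387
  business: recall = 158/389 = 0.40617
  health: recall = 354/497 = 0.71227
Mean = (0.43084 + 0.44719 + 0.81387 + 0.40617 + 0.71227) / 5 = 0.5621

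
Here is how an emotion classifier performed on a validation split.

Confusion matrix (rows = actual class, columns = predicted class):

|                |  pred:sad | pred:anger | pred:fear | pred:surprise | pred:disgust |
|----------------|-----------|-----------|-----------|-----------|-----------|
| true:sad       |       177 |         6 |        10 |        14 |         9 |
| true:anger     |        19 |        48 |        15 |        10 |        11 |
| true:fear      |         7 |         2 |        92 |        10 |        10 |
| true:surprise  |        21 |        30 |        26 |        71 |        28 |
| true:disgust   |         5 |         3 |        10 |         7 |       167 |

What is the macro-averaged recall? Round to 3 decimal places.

0.664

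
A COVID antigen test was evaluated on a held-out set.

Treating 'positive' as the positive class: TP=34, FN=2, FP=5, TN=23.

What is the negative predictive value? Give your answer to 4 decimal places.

0.9200

NPV = TN/(TN+FN) = 23/(23+2) = 0.9200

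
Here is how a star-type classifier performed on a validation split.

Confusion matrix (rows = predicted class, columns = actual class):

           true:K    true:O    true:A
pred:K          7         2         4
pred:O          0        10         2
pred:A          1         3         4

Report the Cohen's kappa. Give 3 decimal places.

Observed agreement pₒ = trace/N = 21/33 = 0.6364
Expected agreement pₑ = Σ (rowᵢ·colᵢ)/N² = (8·13 + 15·12 + 10·8)/33² = 0.3343
κ = (pₒ − pₑ)/(1 − pₑ) = (0.6364 − 0.3343)/(1 − 0.3343) = 0.454

0.454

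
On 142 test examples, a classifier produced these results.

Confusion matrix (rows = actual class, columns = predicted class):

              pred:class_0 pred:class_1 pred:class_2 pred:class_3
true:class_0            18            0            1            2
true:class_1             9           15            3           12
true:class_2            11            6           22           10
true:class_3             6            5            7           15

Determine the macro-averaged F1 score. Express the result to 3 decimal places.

Per-class F1 score (2·TP/(2·TP+FP+FN)):
  class_0: TP=18, FP=9+11+6=26, FN=0+1+2=3 → 36/65 = 0.5538
  class_1: TP=15, FP=0+6+5=11, FN=9+3+12=24 → 30/65 = 0.4615
  class_2: TP=22, FP=1+3+7=11, FN=11+6+10=27 → 44/82 = 0.5366
  class_3: TP=15, FP=2+12+10=24, FN=6+5+7=18 → 30/72 = 0.4167
Macro-F1 score = mean = (0.5538 + 0.4615 + 0.5366 + 0.4167) / 4 = 0.492

0.492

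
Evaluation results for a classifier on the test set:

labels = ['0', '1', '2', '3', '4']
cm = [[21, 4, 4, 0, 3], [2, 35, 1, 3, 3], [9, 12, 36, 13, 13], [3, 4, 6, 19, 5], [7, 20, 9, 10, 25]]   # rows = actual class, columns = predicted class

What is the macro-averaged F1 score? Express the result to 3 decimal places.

0.511

Per-class F1 score (2·TP/(2·TP+FP+FN)):
  0: TP=21, FP=2+9+3+7=21, FN=4+4+0+3=11 → 42/74 = 0.5676
  1: TP=35, FP=4+12+4+20=40, FN=2+1+3+3=9 → 70/119 = 0.5882
  2: TP=36, FP=4+1+6+9=20, FN=9+12+13+13=47 → 72/139 = 0.5180
  3: TP=19, FP=0+3+13+10=26, FN=3+4+6+5=18 → 38/82 = 0.4634
  4: TP=25, FP=3+3+13+5=24, FN=7+20+9+10=46 → 50/120 = 0.4167
Macro-F1 score = mean = (0.5676 + 0.5882 + 0.5180 + 0.4634 + 0.4167) / 5 = 0.511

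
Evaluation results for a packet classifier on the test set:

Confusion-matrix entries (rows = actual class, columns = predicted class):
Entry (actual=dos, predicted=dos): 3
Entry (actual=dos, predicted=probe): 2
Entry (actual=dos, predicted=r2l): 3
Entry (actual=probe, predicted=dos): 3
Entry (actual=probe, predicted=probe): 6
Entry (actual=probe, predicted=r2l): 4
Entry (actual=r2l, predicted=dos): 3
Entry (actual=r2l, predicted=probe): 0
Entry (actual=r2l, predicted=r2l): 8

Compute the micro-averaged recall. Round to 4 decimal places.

Micro-averaging pools counts across classes: ΣTP=17, ΣFP=15, ΣFN=15.
Micro-recall = TP/(TP+FN) on pooled counts = 0.5313 (equals overall accuracy in single-label multiclass).

0.5313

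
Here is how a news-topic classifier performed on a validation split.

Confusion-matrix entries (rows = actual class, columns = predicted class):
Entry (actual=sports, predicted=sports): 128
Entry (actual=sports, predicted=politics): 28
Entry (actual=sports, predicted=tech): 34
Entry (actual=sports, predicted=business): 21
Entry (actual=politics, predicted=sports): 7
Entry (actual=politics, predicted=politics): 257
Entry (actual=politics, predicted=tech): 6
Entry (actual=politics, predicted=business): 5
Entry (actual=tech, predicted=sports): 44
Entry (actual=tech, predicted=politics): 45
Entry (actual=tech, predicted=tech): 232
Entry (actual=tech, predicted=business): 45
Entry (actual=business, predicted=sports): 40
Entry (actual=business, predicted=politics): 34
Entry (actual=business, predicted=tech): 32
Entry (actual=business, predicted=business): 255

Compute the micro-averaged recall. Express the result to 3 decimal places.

0.719

Micro-averaging pools counts across classes: ΣTP=872, ΣFP=341, ΣFN=341.
Micro-recall = TP/(TP+FN) on pooled counts = 0.719 (equals overall accuracy in single-label multiclass).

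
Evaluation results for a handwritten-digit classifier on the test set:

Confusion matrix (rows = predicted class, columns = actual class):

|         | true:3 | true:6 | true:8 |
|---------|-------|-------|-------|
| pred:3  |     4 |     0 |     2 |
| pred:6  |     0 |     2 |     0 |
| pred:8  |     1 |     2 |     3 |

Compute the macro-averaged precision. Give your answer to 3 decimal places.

Per-class precision (TP/(TP+FP)):
  3: TP=4, FP=0+2=2 → 4/6 = 0.6667
  6: TP=2, FP=0+0=0 → 2/2 = 1.0000
  8: TP=3, FP=1+2=3 → 3/6 = 0.5000
Macro-precision = mean = (0.6667 + 1.0000 + 0.5000) / 3 = 0.722

0.722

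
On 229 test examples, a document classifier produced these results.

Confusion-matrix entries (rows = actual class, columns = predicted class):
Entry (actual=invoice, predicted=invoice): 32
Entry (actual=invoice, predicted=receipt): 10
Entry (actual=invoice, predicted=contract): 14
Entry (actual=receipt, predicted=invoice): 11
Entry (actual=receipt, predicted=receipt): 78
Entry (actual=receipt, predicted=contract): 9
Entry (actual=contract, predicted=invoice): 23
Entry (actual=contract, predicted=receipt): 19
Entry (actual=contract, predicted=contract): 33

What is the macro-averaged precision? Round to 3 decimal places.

Per-class precision (TP/(TP+FP)):
  invoice: TP=32, FP=11+23=34 → 32/66 = 0.4848
  receipt: TP=78, FP=10+19=29 → 78/107 = 0.7290
  contract: TP=33, FP=14+9=23 → 33/56 = 0.5893
Macro-precision = mean = (0.4848 + 0.7290 + 0.5893) / 3 = 0.601

0.601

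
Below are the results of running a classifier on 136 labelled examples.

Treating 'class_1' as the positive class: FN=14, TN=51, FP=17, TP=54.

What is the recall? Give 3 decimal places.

0.794

Recall = TP/(TP+FN) = 54/(54+14) = 54/68 = 0.794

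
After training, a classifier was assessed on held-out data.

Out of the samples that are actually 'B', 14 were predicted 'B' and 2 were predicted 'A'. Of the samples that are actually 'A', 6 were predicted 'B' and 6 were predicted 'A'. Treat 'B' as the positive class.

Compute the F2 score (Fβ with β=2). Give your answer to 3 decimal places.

Fβ = (1+β²)·TP / ((1+β²)·TP + β²·FN + FP), with β²=4
= 5·14 / (5·14 + 4·2 + 6) = 0.833

0.833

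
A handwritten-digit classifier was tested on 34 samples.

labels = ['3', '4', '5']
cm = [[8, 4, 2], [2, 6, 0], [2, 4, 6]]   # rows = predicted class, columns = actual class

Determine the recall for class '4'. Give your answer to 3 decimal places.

One-vs-rest for '4': TP = diagonal; FP = other classes predicted '4'; FN = '4' predicted as other.
recall = TP/(TP+FN).
4: TP=6, FN=4+4=8 → 6/14 = 0.4286

0.429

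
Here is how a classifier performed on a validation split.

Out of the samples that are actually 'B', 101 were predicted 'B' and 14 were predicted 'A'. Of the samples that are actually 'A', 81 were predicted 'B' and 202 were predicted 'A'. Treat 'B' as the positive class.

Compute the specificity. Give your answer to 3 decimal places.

0.714

Specificity = TN/(TN+FP) = 202/(202+81) = 0.714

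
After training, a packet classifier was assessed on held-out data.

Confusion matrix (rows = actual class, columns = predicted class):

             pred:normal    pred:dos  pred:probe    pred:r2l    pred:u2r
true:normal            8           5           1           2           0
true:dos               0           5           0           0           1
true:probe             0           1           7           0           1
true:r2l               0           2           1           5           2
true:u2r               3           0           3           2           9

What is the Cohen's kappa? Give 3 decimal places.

Observed agreement pₒ = trace/N = 34/58 = 0.5862
Expected agreement pₑ = Σ (rowᵢ·colᵢ)/N² = (16·11 + 6·13 + 9·12 + 10·9 + 17·13)/58² = 0.2001
κ = (pₒ − pₑ)/(1 − pₑ) = (0.5862 − 0.2001)/(1 − 0.2001) = 0.483

0.483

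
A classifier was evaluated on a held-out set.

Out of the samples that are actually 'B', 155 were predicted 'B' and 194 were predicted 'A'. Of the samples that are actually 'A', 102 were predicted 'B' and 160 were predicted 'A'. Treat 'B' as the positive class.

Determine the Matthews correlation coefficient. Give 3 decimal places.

0.055

MCC = (TP·TN − FP·FN) / √((TP+FP)(TP+FN)(TN+FP)(TN+FN))
Numerator = 155·160 − 102·194 = 5012
Denominator = √(257·349·262·354) = √8318846364 = 91207.7100
MCC = 5012 / 91207.7100 = 0.055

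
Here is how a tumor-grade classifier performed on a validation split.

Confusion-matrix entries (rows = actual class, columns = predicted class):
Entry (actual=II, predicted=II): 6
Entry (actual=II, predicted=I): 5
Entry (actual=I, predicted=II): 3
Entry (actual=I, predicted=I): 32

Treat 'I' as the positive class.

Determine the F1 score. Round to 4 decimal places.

0.8889

Precision = TP/(TP+FP) = 32/37 = 0.8649
Recall = TP/(TP+FN) = 32/35 = 0.9143
F1 = 2·TP/(2·TP+FP+FN) = 64/72 = 0.8889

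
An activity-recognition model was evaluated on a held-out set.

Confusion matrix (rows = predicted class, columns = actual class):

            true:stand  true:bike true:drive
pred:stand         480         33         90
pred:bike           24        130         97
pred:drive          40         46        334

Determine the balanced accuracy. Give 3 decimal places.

Balanced accuracy = mean of per-class recall.
  stand: recall = 480/544 = 0.8824
  bike: recall = 130/209 = 0.6220
  drive: recall = 334/521 = 0.6411
Mean = (0.8824 + 0.6220 + 0.6411) / 3 = 0.715

0.715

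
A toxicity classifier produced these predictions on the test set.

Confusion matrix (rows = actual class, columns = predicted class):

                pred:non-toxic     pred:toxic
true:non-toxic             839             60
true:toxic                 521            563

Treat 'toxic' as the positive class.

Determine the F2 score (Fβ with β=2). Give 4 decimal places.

Fβ = (1+β²)·TP / ((1+β²)·TP + β²·FN + FP), with β²=4
= 5·563 / (5·563 + 4·521 + 60) = 0.5677

0.5677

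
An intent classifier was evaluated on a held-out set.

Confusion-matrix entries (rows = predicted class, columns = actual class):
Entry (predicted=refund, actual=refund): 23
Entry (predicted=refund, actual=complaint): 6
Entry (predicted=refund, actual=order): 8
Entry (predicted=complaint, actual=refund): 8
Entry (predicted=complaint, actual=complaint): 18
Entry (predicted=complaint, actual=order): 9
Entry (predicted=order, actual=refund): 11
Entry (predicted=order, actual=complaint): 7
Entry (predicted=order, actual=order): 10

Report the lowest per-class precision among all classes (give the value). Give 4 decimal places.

Per-class precision (TP/(TP+FP)):
  refund: TP=23, FP=6+8=14 → 23/37 = 0.62162
  complaint: TP=18, FP=8+9=17 → 18/35 = 0.51429
  order: TP=10, FP=11+7=18 → 10/28 = 0.35714
Lowest is class 'order' with precision = 0.3571.

0.3571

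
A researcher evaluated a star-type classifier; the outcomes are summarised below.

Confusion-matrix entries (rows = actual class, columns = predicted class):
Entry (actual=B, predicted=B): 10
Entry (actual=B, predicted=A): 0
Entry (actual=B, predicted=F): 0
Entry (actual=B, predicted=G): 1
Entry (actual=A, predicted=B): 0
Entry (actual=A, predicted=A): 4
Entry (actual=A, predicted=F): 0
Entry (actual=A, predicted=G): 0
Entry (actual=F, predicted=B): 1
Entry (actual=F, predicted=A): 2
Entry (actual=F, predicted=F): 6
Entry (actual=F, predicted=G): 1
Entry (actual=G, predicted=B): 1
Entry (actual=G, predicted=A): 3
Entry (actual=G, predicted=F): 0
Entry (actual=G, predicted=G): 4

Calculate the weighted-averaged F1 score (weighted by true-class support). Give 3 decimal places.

0.730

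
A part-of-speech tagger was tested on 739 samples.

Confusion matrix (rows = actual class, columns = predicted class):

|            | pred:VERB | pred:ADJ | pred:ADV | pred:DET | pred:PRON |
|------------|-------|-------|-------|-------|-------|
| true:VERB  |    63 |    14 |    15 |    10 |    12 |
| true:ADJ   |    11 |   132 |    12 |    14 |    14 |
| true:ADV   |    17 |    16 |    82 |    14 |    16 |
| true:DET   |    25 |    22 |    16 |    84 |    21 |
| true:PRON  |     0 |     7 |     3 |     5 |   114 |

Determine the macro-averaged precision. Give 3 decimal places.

Per-class precision (TP/(TP+FP)):
  VERB: TP=63, FP=11+17+25+0=53 → 63/116 = 0.5431
  ADJ: TP=132, FP=14+16+22+7=59 → 132/191 = 0.6911
  ADV: TP=82, FP=15+12+16+3=46 → 82/128 = 0.6406
  DET: TP=84, FP=10+14+14+5=43 → 84/127 = 0.6614
  PRON: TP=114, FP=12+14+16+21=63 → 114/177 = 0.6441
Macro-precision = mean = (0.5431 + 0.6911 + 0.6406 + 0.6614 + 0.6441) / 5 = 0.636

0.636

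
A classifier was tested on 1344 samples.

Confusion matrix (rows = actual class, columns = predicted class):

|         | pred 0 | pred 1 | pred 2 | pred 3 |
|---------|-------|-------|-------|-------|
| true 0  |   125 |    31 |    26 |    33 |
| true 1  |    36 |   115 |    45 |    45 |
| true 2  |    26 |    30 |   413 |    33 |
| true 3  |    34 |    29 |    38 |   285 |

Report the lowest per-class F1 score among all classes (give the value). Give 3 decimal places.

Per-class F1 score (2·TP/(2·TP+FP+FN)):
  0: TP=125, FP=36+26+34=96, FN=31+26+33=90 → 250/436 = 0.5734
  1: TP=115, FP=31+30+29=90, FN=36+45+45=126 → 230/446 = 0.5157
  2: TP=413, FP=26+45+38=109, FN=26+30+33=89 → 826/1024 = 0.8066
  3: TP=285, FP=33+45+33=111, FN=34+29+38=101 → 570/782 = 0.7289
Lowest is class '1' with F1 score = 0.516.

0.516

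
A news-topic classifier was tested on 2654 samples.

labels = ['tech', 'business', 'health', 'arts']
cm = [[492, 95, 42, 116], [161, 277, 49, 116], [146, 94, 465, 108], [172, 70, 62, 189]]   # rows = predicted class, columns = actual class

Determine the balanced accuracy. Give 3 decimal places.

0.533

Balanced accuracy = mean of per-class recall.
  tech: recall = 492/971 = 0.5067
  business: recall = 277/536 = 0.5168
  health: recall = 465/618 = 0.7524
  arts: recall = 189/529 = 0.3573
Mean = (0.5067 + 0.5168 + 0.7524 + 0.3573) / 4 = 0.533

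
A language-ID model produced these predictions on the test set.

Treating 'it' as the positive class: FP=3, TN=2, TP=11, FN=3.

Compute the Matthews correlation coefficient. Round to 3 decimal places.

MCC = (TP·TN − FP·FN) / √((TP+FP)(TP+FN)(TN+FP)(TN+FN))
Numerator = 11·2 − 3·3 = 13
Denominator = √(14·14·5·5) = √4900 = 70.0000
MCC = 13 / 70.0000 = 0.186

0.186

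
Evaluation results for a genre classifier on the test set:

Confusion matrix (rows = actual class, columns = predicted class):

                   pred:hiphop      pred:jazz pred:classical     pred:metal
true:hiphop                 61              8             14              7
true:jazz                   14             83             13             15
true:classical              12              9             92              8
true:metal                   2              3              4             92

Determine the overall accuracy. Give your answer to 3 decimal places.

Accuracy = trace / total = (61+83+92+92=328) / 437 = 328/437 = 0.751

0.751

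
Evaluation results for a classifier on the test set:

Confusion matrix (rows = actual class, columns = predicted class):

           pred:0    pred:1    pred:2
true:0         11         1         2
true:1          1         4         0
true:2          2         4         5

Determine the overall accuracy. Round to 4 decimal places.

0.6667

Accuracy = trace / total = (11+4+5=20) / 30 = 20/30 = 0.6667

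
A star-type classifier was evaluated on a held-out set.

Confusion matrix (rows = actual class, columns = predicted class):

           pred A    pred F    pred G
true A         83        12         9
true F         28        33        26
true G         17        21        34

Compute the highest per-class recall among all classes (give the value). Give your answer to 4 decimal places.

0.7981

Per-class recall (TP/(TP+FN)):
  A: TP=83, FN=12+9=21 → 83/104 = 0.79808
  F: TP=33, FN=28+26=54 → 33/87 = 0.37931
  G: TP=34, FN=17+21=38 → 34/72 = 0.47222
Highest is class 'A' with recall = 0.7981.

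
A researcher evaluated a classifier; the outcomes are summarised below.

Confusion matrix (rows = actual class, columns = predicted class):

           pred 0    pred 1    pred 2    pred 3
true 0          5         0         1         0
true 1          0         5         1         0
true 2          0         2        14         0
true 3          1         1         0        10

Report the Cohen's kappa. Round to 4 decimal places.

Observed agreement pₒ = trace/N = 34/40 = 0.85000
Expected agreement pₑ = Σ (rowᵢ·colᵢ)/N² = (6·6 + 6·8 + 16·16 + 12·10)/40² = 0.28750
κ = (pₒ − pₑ)/(1 − pₑ) = (0.85000 − 0.28750)/(1 − 0.28750) = 0.7895

0.7895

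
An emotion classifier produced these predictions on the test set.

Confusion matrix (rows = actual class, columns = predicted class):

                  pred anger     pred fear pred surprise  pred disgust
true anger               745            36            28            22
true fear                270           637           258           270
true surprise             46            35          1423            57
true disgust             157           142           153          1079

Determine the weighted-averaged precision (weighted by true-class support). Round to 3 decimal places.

0.734

Per-class precision (TP/(TP+FP)):
  anger: TP=745, FP=270+46+157=473 → 745/1218 = 0.6117
  fear: TP=637, FP=36+35+142=213 → 637/850 = 0.7494
  surprise: TP=1423, FP=28+258+153=439 → 1423/1862 = 0.7642
  disgust: TP=1079, FP=22+270+57=349 → 1079/1428 = 0.7556
Weighted-precision = Σ (supportᵢ/N)·precisionᵢ with N=5358: (831/5358)·0.6117 + (1435/5358)·0.7494 + (1561/5358)·0.7642 + (1531/5358)·0.7556 = 0.734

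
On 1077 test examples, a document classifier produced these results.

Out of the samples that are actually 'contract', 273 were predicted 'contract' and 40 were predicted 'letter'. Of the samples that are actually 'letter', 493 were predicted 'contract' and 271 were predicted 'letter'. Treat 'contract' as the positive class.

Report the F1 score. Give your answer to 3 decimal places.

0.506

Precision = TP/(TP+FP) = 273/766 = 0.3564
Recall = TP/(TP+FN) = 273/313 = 0.8722
F1 = 2·TP/(2·TP+FP+FN) = 546/1079 = 0.506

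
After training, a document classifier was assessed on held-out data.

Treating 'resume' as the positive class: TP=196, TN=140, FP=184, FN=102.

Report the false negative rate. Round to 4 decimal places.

FNR = FN/(FN+TP) = 102/(102+196) = 0.3423

0.3423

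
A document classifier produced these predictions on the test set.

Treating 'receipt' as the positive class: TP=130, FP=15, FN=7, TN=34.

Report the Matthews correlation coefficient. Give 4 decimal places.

0.6830

MCC = (TP·TN − FP·FN) / √((TP+FP)(TP+FN)(TN+FP)(TN+FN))
Numerator = 130·34 − 15·7 = 4315
Denominator = √(145·137·49·41) = √39908785 = 6317.3400
MCC = 4315 / 6317.3400 = 0.6830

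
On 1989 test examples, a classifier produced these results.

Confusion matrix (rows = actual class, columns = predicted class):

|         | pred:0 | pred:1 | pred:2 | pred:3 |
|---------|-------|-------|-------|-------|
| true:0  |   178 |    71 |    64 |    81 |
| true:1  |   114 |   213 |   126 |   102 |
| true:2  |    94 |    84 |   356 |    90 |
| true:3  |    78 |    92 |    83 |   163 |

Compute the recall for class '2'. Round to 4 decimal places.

0.5705

recall = TP/(TP+FN).
2: TP=356, FN=94+84+90=268 → 356/624 = 0.57051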